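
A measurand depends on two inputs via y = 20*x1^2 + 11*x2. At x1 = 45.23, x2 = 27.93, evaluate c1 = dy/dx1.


y = 20*x1^2 + 11*x2
dy/dx1 = 2*20*x1
Evaluate at x1 = 45.23: c1 = 40 * 45.23
c1 = 1809.2000

1809.2000


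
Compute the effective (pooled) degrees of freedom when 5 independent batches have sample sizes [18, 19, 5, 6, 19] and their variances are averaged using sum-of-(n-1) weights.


nu = sum_i (n_i - 1)
nu = ((18 - 1) + (19 - 1) + (5 - 1) + (6 - 1) + (19 - 1))
nu = 17 + 18 + 4 + 5 + 18
nu = 62

62


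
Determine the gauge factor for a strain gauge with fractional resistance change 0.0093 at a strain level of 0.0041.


GF = (dR/R) / epsilon
= 0.0093 / 0.0041
= 2.2683

2.2683


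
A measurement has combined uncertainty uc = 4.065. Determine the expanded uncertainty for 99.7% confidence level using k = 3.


U = k * uc
U = 3 * 4.065
U = 12.1950

12.1950


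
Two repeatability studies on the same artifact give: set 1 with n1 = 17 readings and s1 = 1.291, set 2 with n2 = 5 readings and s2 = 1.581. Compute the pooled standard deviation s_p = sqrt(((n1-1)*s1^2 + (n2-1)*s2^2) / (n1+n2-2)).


s_p = sqrt(((n1-1)*s1^2 + (n2-1)*s2^2) / (n1+n2-2))
numerator = (17-1)*1.291^2 + (5-1)*1.581^2 = 26.666896 + 9.998244 = 36.66514
denominator = 17 + 5 - 2 = 20
s_p^2 = 36.66514 / 20 = 1.833257
s_p = sqrt(1.833257) = 1.3540

1.3540


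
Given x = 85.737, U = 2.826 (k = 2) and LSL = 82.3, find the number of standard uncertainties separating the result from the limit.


u = U / k = 2.826 / 2 = 1.413
margin = |LSL - x| = |82.3 - 85.737| = 3.437
z = margin / u = 3.437 / 1.413
z = 2.4324

2.4324


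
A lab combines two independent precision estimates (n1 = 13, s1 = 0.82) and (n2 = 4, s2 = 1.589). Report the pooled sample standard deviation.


s_p = sqrt(((n1-1)*s1^2 + (n2-1)*s2^2) / (n1+n2-2))
numerator = (13-1)*0.82^2 + (4-1)*1.589^2 = 8.0688 + 7.574763 = 15.643563
denominator = 13 + 4 - 2 = 15
s_p^2 = 15.643563 / 15 = 1.0429042
s_p = sqrt(1.0429042) = 1.0212

1.0212


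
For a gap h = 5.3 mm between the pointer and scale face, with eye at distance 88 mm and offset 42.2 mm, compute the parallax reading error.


error = h * offset / d
= 5.3 * 42.2 / 88
= 2.5416

2.5416


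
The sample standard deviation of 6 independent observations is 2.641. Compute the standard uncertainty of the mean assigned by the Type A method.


u_A = s / sqrt(n)
u_A = 2.641 / sqrt(6)
u_A = 2.641 / 2.4494897
u_A = 1.0782

1.0782


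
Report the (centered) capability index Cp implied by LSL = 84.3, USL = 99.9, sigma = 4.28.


Cp = (USL - LSL) / (6 * sigma)
= (99.9 - 84.3) / (6 * 4.28)
= 15.6000 / 25.6800
= 0.6075

0.6075


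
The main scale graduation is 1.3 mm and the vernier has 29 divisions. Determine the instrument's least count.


LC = MSD / n_div
= 1.3 / 29
= 0.0448

0.0448


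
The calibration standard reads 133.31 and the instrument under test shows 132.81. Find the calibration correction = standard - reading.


Correction = standard - reading
= 133.31 - 132.81
= 0.5000

0.5000


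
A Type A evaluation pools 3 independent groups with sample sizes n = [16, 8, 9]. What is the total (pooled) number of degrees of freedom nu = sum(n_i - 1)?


nu = sum_i (n_i - 1)
nu = ((16 - 1) + (8 - 1) + (9 - 1))
nu = 15 + 7 + 8
nu = 30

30


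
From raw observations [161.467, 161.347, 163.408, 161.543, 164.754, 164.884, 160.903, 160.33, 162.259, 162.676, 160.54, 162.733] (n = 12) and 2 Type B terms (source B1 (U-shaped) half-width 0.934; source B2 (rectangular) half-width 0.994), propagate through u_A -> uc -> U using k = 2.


mean = (161.467 + 161.347 + 163.408 + 161.543 + 164.754 + 164.884 + 160.903 + 160.33 + 162.259 + 162.676 + 160.54 + 162.733) / 12 = 162.237
s = sqrt(sum((x - mean)^2)/(n-1)) = 1.5170249
u_A = s / sqrt(n) = 1.5170249 / sqrt(12) = 0.43792737
u_B1 = 0.934 / sqrt(2) = 0.66043773
u_B2 = 0.994 / sqrt(3) = 0.57388617
uc = sqrt(0.43792737^2 + 0.66043773^2 + 0.57388617^2) = 0.97841899
U = k * uc = 2 * 0.97841899
U = 1.9568

1.9568


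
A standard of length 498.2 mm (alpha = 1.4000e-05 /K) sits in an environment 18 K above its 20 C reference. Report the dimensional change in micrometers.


dL = L * alpha * dT
= 498.2 * 1.4000e-05 * 18
= 0.1255464 mm
dL_um = 0.1255464 * 1000 = 125.5464 um

125.5464


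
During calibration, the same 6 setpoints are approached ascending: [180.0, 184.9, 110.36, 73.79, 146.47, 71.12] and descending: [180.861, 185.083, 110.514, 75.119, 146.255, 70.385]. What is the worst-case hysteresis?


|180.0 - 180.861| = 0.8610
|184.9 - 185.083| = 0.1830
|110.36 - 110.514| = 0.1540
|73.79 - 75.119| = 1.3290
|146.47 - 146.255| = 0.2150
|71.12 - 70.385| = 0.7350
hysteresis = max(diffs) = 1.3290

1.3290


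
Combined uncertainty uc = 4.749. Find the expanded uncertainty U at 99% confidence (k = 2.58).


U = k * uc
U = 2.58 * 4.749
U = 12.2524

12.2524


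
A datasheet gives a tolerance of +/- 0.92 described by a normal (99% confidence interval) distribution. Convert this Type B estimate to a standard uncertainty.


u_B = half_width / 2.576
u_B = 0.92 / 2.576
u_B = 0.3571

0.3571


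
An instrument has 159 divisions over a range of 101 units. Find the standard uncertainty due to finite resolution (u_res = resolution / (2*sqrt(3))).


resolution = range / divisions
resolution = 101 / 159 = 0.63522013
u_res = resolution / (2*sqrt(3))
u_res = 0.63522013 / 3.4641016
u_res = 0.1834

0.1834


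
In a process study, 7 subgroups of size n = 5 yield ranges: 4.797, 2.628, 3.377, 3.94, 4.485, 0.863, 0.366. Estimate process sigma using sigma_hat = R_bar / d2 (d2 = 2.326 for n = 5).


R_bar = (4.797 + 2.628 + 3.377 + 3.94 + 4.485 + 0.863 + 0.366) / 7
R_bar = 20.456 / 7 = 2.9222857
sigma_hat = R_bar / d2 = 2.9222857 / 2.326 = 1.2564

1.2564


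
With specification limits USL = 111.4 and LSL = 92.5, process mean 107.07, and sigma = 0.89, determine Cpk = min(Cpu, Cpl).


Cpu = (USL - mean) / (3*sigma) = (111.4 - 107.07) / (3*0.89) = 1.6217
Cpl = (mean - LSL) / (3*sigma) = (107.07 - 92.5) / (3*0.89) = 5.4569
Cpk = min(Cpu, Cpl) = 1.6217

1.6217


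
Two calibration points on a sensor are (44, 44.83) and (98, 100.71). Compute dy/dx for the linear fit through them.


slope = (y2 - y1) / (x2 - x1)
= (100.71 - 44.83) / (98 - 44)
= 55.8800 / 54
= 1.0348

1.0348


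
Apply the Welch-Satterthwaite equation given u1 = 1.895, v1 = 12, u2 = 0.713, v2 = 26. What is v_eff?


uc = sqrt(u1^2 + u2^2) = sqrt(1.895^2 + 0.713^2) = 2.024696
v_eff = uc^4 / (u1^4/v1 + u2^4/v2)
= 2.024696^4 / (1.895^4/12 + 0.713^4/26)
= 16.80503 / 1.0845617
v_eff = 15.4948

15.4948


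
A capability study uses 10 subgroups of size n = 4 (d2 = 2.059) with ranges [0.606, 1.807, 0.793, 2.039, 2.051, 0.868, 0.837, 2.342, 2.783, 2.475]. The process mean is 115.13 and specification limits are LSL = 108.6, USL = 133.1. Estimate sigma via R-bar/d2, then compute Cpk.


R_bar = (0.606 + 1.807 + 0.793 + 2.039 + 2.051 + 0.868 + 0.837 + 2.342 + 2.783 + 2.475) / 10 = 1.6601
sigma = R_bar / d2 = 1.6601 / 2.059 = 0.80626518
Cp = (USL - LSL)/(6*sigma) = (133.1 - 108.6)/(6*0.80626518) = 5.0645
Cpu = (133.1 - 115.13)/(3*0.80626518) = 7.4293
Cpl = (115.13 - 108.6)/(3*0.80626518) = 2.6997
Cpk = min(Cpu, Cpl) = 2.6997

2.6997


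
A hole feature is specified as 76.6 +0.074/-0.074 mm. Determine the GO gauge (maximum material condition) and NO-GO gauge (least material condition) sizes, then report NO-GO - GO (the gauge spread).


GO = nominal - lower_tol (smallest hole = maximum material condition)
GO = 76.6 - 0.074 = 76.526
NO-GO = nominal + upper_tol (largest hole = least material condition)
NO-GO = 76.6 + 0.074 = 76.674
spread = NO-GO - GO = 76.674 - 76.526 = 0.1480

0.1480


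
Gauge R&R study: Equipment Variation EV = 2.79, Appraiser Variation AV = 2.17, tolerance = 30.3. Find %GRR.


GRR = sqrt(EV^2 + AV^2) = sqrt(2.79^2 + 2.17^2) = 3.5345438
%GRR = GRR / tol * 100 = 3.5345438 / 30.3 * 100
%GRR = 11.6652

11.6652


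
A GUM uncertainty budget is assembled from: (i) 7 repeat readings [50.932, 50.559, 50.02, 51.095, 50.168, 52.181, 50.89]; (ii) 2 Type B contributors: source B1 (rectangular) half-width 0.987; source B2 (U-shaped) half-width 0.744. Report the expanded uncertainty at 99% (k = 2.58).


mean = (50.932 + 50.559 + 50.02 + 51.095 + 50.168 + 52.181 + 50.89) / 7 = 50.835
s = sqrt(sum((x - mean)^2)/(n-1)) = 0.71612848
u_A = s / sqrt(n) = 0.71612848 / sqrt(7) = 0.27067112
u_B1 = 0.987 / sqrt(3) = 0.56984472
u_B2 = 0.744 / sqrt(2) = 0.52608745
uc = sqrt(0.27067112^2 + 0.56984472^2 + 0.52608745^2) = 0.82143403
U = k * uc = 2.58 * 0.82143403
U = 2.1193

2.1193


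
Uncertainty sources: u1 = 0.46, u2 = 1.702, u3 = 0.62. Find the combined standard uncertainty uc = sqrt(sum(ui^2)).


uc = sqrt(0.46^2 + 1.702^2 + 0.62^2)
uc = sqrt(3.492804)
uc = 1.8689

1.8689


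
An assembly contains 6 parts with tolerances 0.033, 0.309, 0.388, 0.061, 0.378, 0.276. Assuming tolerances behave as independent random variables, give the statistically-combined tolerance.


RSS = sqrt(0.033^2 + 0.309^2 + 0.388^2 + 0.061^2 + 0.378^2 + 0.276^2)
= sqrt(0.469895)
= 0.6855

0.6855


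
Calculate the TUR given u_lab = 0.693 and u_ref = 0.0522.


TUR = u_lab / u_ref
= 0.693 / 0.0522
= 13.2759

13.2759


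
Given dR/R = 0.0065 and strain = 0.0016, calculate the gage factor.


GF = (dR/R) / epsilon
= 0.0065 / 0.0016
= 4.0625

4.0625


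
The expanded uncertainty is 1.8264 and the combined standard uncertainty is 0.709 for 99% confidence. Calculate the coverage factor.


k = U / uc
k = 1.8264 / 0.709
k = 2.576

2.576


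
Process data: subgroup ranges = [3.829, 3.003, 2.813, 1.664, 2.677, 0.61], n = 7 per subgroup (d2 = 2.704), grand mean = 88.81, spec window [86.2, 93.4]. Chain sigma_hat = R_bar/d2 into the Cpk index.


R_bar = (3.829 + 3.003 + 2.813 + 1.664 + 2.677 + 0.61) / 6 = 2.4326667
sigma = R_bar / d2 = 2.4326667 / 2.704 = 0.89965484
Cp = (USL - LSL)/(6*sigma) = (93.4 - 86.2)/(6*0.89965484) = 1.3338
Cpu = (93.4 - 88.81)/(3*0.89965484) = 1.7007
Cpl = (88.81 - 86.2)/(3*0.89965484) = 0.9670
Cpk = min(Cpu, Cpl) = 0.9670

0.9670


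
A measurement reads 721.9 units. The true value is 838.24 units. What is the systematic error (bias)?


Systematic error = measured - true
= 721.9 - 838.24
= -116.3400

-116.3400


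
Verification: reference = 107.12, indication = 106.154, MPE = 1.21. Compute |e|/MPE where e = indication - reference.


e = indication - reference = 106.154 - 107.12 = -0.9660
|e| = 0.9660
ratio = |e| / MPE = 0.9660 / 1.21
ratio = 0.7983

0.7983


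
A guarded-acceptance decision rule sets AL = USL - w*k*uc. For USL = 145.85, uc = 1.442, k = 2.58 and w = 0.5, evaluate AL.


U = k * uc = 2.58 * 1.442 = 3.72036
guard band g = w * U = 0.5 * 3.72036 = 1.86018
AL = USL - g = 145.85 - 1.86018
AL = 143.9898

143.9898


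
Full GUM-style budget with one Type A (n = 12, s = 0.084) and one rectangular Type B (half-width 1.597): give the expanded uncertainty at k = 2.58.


u_A = s / sqrt(n) = 0.084 / sqrt(12) = 0.024248711
u_B = half_width / sqrt(3) = 1.597 / sqrt(3) = 0.92202838
uc = sqrt(u_A^2 + u_B^2) = sqrt(0.024248711^2 + 0.92202838^2) = 0.92234719
U = k * uc = 2.58 * 0.92234719
U = 2.3797

2.3797


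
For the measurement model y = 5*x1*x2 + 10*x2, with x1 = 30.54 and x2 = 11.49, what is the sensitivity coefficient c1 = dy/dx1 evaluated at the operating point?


y = 5*x1*x2 + 10*x2
dy/dx1 = 5*x2
Evaluate at x2 = 11.49: c1 = 5 * 11.49
c1 = 57.4500

57.4500


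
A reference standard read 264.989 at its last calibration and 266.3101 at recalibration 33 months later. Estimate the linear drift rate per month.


rate = (v2 - v1) / months
= (266.3101 - 264.989) / 33
= 1.3211 / 33
= 0.0400

0.0400


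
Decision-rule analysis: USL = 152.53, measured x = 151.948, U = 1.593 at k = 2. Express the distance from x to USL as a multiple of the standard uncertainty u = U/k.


u = U / k = 1.593 / 2 = 0.7965
margin = |USL - x| = |152.53 - 151.948| = 0.582
z = margin / u = 0.582 / 0.7965
z = 0.7307

0.7307


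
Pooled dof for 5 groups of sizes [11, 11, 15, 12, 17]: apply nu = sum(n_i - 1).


nu = sum_i (n_i - 1)
nu = ((11 - 1) + (11 - 1) + (15 - 1) + (12 - 1) + (17 - 1))
nu = 10 + 10 + 14 + 11 + 16
nu = 61

61


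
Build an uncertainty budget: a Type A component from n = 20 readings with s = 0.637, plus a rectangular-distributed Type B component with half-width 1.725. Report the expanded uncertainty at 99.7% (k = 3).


u_A = s / sqrt(n) = 0.637 / sqrt(20) = 0.14243753
u_B = half_width / sqrt(3) = 1.725 / sqrt(3) = 0.99592921
uc = sqrt(u_A^2 + u_B^2) = sqrt(0.14243753^2 + 0.99592921^2) = 1.0060633
U = k * uc = 3 * 1.0060633
U = 3.0182

3.0182


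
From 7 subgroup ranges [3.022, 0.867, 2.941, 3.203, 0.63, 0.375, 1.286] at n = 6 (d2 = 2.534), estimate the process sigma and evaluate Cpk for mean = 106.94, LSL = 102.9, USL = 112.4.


R_bar = (3.022 + 0.867 + 2.941 + 3.203 + 0.63 + 0.375 + 1.286) / 7 = 1.7605714
sigma = R_bar / d2 = 1.7605714 / 2.534 = 0.69477956
Cp = (USL - LSL)/(6*sigma) = (112.4 - 102.9)/(6*0.69477956) = 2.2789
Cpu = (112.4 - 106.94)/(3*0.69477956) = 2.6195
Cpl = (106.94 - 102.9)/(3*0.69477956) = 1.9383
Cpk = min(Cpu, Cpl) = 1.9383

1.9383


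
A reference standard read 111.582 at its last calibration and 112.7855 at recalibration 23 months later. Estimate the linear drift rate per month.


rate = (v2 - v1) / months
= (112.7855 - 111.582) / 23
= 1.2035 / 23
= 0.0523

0.0523


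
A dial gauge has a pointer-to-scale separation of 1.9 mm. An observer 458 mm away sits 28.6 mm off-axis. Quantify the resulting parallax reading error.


error = h * offset / d
= 1.9 * 28.6 / 458
= 0.1186

0.1186


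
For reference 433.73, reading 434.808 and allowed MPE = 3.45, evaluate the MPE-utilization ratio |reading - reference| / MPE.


e = indication - reference = 434.808 - 433.73 = 1.0780
|e| = 1.0780
ratio = |e| / MPE = 1.0780 / 3.45
ratio = 0.3125

0.3125


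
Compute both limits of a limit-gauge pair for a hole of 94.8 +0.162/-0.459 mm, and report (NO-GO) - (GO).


GO = nominal - lower_tol (smallest hole = maximum material condition)
GO = 94.8 - 0.459 = 94.341
NO-GO = nominal + upper_tol (largest hole = least material condition)
NO-GO = 94.8 + 0.162 = 94.962
spread = NO-GO - GO = 94.962 - 94.341 = 0.6210

0.6210


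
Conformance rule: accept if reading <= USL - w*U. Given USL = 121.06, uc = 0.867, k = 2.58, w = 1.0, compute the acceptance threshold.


U = k * uc = 2.58 * 0.867 = 2.23686
guard band g = w * U = 1.0 * 2.23686 = 2.23686
AL = USL - g = 121.06 - 2.23686
AL = 118.8231

118.8231


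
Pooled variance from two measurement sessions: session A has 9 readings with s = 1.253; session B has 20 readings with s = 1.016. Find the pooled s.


s_p = sqrt(((n1-1)*s1^2 + (n2-1)*s2^2) / (n1+n2-2))
numerator = (9-1)*1.253^2 + (20-1)*1.016^2 = 12.560072 + 19.612864 = 32.172936
denominator = 9 + 20 - 2 = 27
s_p^2 = 32.172936 / 27 = 1.1915902
s_p = sqrt(1.1915902) = 1.0916

1.0916


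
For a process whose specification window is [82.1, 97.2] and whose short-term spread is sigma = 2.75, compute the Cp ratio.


Cp = (USL - LSL) / (6 * sigma)
= (97.2 - 82.1) / (6 * 2.75)
= 15.1000 / 16.5000
= 0.9152

0.9152


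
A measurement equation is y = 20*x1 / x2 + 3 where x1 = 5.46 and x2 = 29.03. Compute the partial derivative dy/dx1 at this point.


y = 20*x1 / x2 + 3
dy/dx1 = 20/x2
Evaluate at x2 = 29.03: c1 = 20 / 29.03
c1 = 0.6889

0.6889


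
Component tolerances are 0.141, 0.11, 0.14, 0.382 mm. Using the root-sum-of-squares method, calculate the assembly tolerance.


RSS = sqrt(0.141^2 + 0.11^2 + 0.14^2 + 0.382^2)
= sqrt(0.197505)
= 0.4444

0.4444


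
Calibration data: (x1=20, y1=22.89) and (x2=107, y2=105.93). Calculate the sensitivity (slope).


slope = (y2 - y1) / (x2 - x1)
= (105.93 - 22.89) / (107 - 20)
= 83.0400 / 87
= 0.9545

0.9545


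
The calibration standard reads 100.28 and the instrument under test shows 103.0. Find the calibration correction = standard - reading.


Correction = standard - reading
= 100.28 - 103.0
= -2.7200

-2.7200


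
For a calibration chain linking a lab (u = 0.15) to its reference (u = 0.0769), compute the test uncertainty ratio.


TUR = u_lab / u_ref
= 0.15 / 0.0769
= 1.9506

1.9506


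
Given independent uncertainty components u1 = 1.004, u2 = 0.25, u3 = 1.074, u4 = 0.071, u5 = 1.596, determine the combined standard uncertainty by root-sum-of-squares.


uc = sqrt(1.004^2 + 0.25^2 + 1.074^2 + 0.071^2 + 1.596^2)
uc = sqrt(4.776249)
uc = 2.1855

2.1855


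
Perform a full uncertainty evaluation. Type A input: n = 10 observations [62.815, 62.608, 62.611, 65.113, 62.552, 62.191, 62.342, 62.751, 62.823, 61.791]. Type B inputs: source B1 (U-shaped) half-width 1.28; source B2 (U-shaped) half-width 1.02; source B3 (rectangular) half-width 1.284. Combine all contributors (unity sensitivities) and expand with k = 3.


mean = (62.815 + 62.608 + 62.611 + 65.113 + 62.552 + 62.191 + 62.342 + 62.751 + 62.823 + 61.791) / 10 = 62.7597
s = sqrt(sum((x - mean)^2)/(n-1)) = 0.8862968
u_A = s / sqrt(n) = 0.8862968 / sqrt(10) = 0.28027166
u_B1 = 1.28 / sqrt(2) = 0.90509668
u_B2 = 1.02 / sqrt(2) = 0.72124892
u_B3 = 1.284 / sqrt(3) = 0.74131775
uc = sqrt(0.28027166^2 + 0.90509668^2 + 0.72124892^2 + 0.74131775^2) = 1.4026775
U = k * uc = 3 * 1.4026775
U = 4.2080

4.2080


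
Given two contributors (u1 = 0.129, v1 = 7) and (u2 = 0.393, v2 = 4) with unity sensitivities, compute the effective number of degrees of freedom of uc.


uc = sqrt(u1^2 + u2^2) = sqrt(0.129^2 + 0.393^2) = 0.41363027
v_eff = uc^4 / (u1^4/v1 + u2^4/v2)
= 0.41363027^4 / (0.129^4/7 + 0.393^4/4)
= 0.029271788 / 0.0060031838
v_eff = 4.8760

4.8760


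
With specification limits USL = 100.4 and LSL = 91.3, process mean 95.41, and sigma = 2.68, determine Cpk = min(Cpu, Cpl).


Cpu = (USL - mean) / (3*sigma) = (100.4 - 95.41) / (3*2.68) = 0.6206
Cpl = (mean - LSL) / (3*sigma) = (95.41 - 91.3) / (3*2.68) = 0.5112
Cpk = min(Cpu, Cpl) = 0.5112

0.5112


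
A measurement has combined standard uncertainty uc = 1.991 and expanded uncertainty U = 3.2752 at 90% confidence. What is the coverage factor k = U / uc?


k = U / uc
k = 3.2752 / 1.991
k = 1.645

1.645


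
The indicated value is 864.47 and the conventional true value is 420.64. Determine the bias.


Systematic error = measured - true
= 864.47 - 420.64
= 443.8300

443.8300


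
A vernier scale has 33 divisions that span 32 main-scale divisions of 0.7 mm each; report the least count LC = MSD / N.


LC = MSD / n_div
= 0.7 / 33
= 0.0212

0.0212


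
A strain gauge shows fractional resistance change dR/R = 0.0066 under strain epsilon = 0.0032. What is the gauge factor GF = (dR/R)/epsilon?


GF = (dR/R) / epsilon
= 0.0066 / 0.0032
= 2.0625

2.0625


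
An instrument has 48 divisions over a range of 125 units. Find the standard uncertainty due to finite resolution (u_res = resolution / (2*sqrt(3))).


resolution = range / divisions
resolution = 125 / 48 = 2.6041667
u_res = resolution / (2*sqrt(3))
u_res = 2.6041667 / 3.4641016
u_res = 0.7518

0.7518


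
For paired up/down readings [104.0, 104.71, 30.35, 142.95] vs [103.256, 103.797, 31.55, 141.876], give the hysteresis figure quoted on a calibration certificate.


|104.0 - 103.256| = 0.7440
|104.71 - 103.797| = 0.9130
|30.35 - 31.55| = 1.2000
|142.95 - 141.876| = 1.0740
hysteresis = max(diffs) = 1.2000

1.2000


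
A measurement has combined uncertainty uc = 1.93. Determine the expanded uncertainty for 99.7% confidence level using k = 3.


U = k * uc
U = 3 * 1.93
U = 5.7900

5.7900


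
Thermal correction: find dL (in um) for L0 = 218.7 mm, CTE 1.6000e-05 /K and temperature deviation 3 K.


dL = L * alpha * dT
= 218.7 * 1.6000e-05 * 3
= 0.0104976 mm
dL_um = 0.0104976 * 1000 = 10.4976 um

10.4976


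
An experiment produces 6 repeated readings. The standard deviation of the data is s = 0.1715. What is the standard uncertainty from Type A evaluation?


u_A = s / sqrt(n)
u_A = 0.1715 / sqrt(6)
u_A = 0.1715 / 2.4494897
u_A = 0.0700

0.0700


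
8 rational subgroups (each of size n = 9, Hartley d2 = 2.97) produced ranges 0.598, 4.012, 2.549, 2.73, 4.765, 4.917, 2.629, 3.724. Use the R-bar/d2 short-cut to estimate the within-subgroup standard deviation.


R_bar = (0.598 + 4.012 + 2.549 + 2.73 + 4.765 + 4.917 + 2.629 + 3.724) / 8
R_bar = 25.924 / 8 = 3.2405
sigma_hat = R_bar / d2 = 3.2405 / 2.97 = 1.0911

1.0911


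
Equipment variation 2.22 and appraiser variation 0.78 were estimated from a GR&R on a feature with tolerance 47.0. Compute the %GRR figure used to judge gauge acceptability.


GRR = sqrt(EV^2 + AV^2) = sqrt(2.22^2 + 0.78^2) = 2.3530406
%GRR = GRR / tol * 100 = 2.3530406 / 47.0 * 100
%GRR = 5.0065

5.0065


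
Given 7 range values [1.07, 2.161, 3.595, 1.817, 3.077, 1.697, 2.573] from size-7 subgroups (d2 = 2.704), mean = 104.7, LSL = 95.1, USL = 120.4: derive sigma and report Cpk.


R_bar = (1.07 + 2.161 + 3.595 + 1.817 + 3.077 + 1.697 + 2.573) / 7 = 2.2842857
sigma = R_bar / d2 = 2.2842857 / 2.704 = 0.84478021
Cp = (USL - LSL)/(6*sigma) = (120.4 - 95.1)/(6*0.84478021) = 4.9914
Cpu = (120.4 - 104.7)/(3*0.84478021) = 6.1949
Cpl = (104.7 - 95.1)/(3*0.84478021) = 3.7880
Cpk = min(Cpu, Cpl) = 3.7880

3.7880


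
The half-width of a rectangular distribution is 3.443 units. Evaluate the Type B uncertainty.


u_B = half_width / sqrt(3)
u_B = 3.443 / 1.7320508
u_B = 1.9878

1.9878


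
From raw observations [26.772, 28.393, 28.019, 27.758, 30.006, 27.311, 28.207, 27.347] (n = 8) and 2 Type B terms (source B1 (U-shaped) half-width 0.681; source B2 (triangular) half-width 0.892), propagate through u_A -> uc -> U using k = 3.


mean = (26.772 + 28.393 + 28.019 + 27.758 + 30.006 + 27.311 + 28.207 + 27.347) / 8 = 27.976625
s = sqrt(sum((x - mean)^2)/(n-1)) = 0.97724115
u_A = s / sqrt(n) = 0.97724115 / sqrt(8) = 0.34550692
u_B1 = 0.681 / sqrt(2) = 0.48153972
u_B2 = 0.892 / sqrt(6) = 0.36415748
uc = sqrt(0.34550692^2 + 0.48153972^2 + 0.36415748^2) = 0.69560492
U = k * uc = 3 * 0.69560492
U = 2.0868

2.0868


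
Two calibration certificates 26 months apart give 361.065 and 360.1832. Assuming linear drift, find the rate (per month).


rate = (v2 - v1) / months
= (360.1832 - 361.065) / 26
= -0.8818 / 26
= -0.0339

-0.0339


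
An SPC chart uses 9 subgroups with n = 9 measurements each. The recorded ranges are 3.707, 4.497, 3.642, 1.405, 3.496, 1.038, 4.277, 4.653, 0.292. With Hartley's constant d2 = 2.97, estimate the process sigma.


R_bar = (3.707 + 4.497 + 3.642 + 1.405 + 3.496 + 1.038 + 4.277 + 4.653 + 0.292) / 9
R_bar = 27.007 / 9 = 3.0007778
sigma_hat = R_bar / d2 = 3.0007778 / 2.97 = 1.0104

1.0104


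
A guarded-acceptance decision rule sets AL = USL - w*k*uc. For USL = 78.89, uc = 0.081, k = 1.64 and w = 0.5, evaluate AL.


U = k * uc = 1.64 * 0.081 = 0.13284
guard band g = w * U = 0.5 * 0.13284 = 0.06642
AL = USL - g = 78.89 - 0.06642
AL = 78.8236

78.8236


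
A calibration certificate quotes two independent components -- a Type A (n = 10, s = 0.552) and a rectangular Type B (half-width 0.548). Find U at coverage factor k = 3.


u_A = s / sqrt(n) = 0.552 / sqrt(10) = 0.17455773
u_B = half_width / sqrt(3) = 0.548 / sqrt(3) = 0.31638795
uc = sqrt(u_A^2 + u_B^2) = sqrt(0.17455773^2 + 0.31638795^2) = 0.36134711
U = k * uc = 3 * 0.36134711
U = 1.0840

1.0840


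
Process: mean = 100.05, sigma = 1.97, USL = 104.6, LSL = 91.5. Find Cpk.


Cpu = (USL - mean) / (3*sigma) = (104.6 - 100.05) / (3*1.97) = 0.7699
Cpl = (mean - LSL) / (3*sigma) = (100.05 - 91.5) / (3*1.97) = 1.4467
Cpk = min(Cpu, Cpl) = 0.7699

0.7699


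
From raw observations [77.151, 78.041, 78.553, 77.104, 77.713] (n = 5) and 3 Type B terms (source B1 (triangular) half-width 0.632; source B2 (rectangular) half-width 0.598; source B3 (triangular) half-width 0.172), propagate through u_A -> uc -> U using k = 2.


mean = (77.151 + 78.041 + 78.553 + 77.104 + 77.713) / 5 = 77.7124
s = sqrt(sum((x - mean)^2)/(n-1)) = 0.61235349
u_A = s / sqrt(n) = 0.61235349 / sqrt(5) = 0.27385281
u_B1 = 0.632 / sqrt(6) = 0.25801292
u_B2 = 0.598 / sqrt(3) = 0.34525546
u_B3 = 0.172 / sqrt(6) = 0.070218706
uc = sqrt(0.27385281^2 + 0.25801292^2 + 0.34525546^2 + 0.070218706^2) = 0.51545905
U = k * uc = 2 * 0.51545905
U = 1.0309

1.0309


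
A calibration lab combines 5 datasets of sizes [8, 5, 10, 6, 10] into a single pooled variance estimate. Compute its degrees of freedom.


nu = sum_i (n_i - 1)
nu = ((8 - 1) + (5 - 1) + (10 - 1) + (6 - 1) + (10 - 1))
nu = 7 + 4 + 9 + 5 + 9
nu = 34

34


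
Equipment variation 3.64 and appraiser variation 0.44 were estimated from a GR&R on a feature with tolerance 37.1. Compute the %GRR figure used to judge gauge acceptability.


GRR = sqrt(EV^2 + AV^2) = sqrt(3.64^2 + 0.44^2) = 3.666497
%GRR = GRR / tol * 100 = 3.666497 / 37.1 * 100
%GRR = 9.8827

9.8827


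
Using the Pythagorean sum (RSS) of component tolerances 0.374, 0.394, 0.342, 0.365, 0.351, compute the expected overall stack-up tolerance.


RSS = sqrt(0.374^2 + 0.394^2 + 0.342^2 + 0.365^2 + 0.351^2)
= sqrt(0.668502)
= 0.8176

0.8176


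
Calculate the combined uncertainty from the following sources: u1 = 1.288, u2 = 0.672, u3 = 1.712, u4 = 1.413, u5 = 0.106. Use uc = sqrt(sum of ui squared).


uc = sqrt(1.288^2 + 0.672^2 + 1.712^2 + 1.413^2 + 0.106^2)
uc = sqrt(7.049277)
uc = 2.6550

2.6550


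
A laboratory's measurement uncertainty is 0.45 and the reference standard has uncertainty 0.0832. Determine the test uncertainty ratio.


TUR = u_lab / u_ref
= 0.45 / 0.0832
= 5.4087

5.4087


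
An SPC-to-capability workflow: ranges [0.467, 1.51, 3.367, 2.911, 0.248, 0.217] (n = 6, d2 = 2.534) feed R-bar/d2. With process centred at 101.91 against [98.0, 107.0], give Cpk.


R_bar = (0.467 + 1.51 + 3.367 + 2.911 + 0.248 + 0.217) / 6 = 1.4533333
sigma = R_bar / d2 = 1.4533333 / 2.534 = 0.57353327
Cp = (USL - LSL)/(6*sigma) = (107.0 - 98.0)/(6*0.57353327) = 2.6154
Cpu = (107.0 - 101.91)/(3*0.57353327) = 2.9583
Cpl = (101.91 - 98.0)/(3*0.57353327) = 2.2725
Cpk = min(Cpu, Cpl) = 2.2725

2.2725


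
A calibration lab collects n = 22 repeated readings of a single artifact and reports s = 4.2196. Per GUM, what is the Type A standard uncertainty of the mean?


u_A = s / sqrt(n)
u_A = 4.2196 / sqrt(22)
u_A = 4.2196 / 4.6904158
u_A = 0.8996

0.8996


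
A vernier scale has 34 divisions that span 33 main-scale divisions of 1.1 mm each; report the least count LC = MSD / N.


LC = MSD / n_div
= 1.1 / 34
= 0.0324

0.0324


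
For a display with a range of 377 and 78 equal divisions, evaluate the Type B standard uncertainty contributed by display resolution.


resolution = range / divisions
resolution = 377 / 78 = 4.8333333
u_res = resolution / (2*sqrt(3))
u_res = 4.8333333 / 3.4641016
u_res = 1.3953

1.3953


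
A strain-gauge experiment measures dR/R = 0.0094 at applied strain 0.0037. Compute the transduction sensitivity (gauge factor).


GF = (dR/R) / epsilon
= 0.0094 / 0.0037
= 2.5405

2.5405


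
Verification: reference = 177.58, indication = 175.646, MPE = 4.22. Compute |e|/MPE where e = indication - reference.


e = indication - reference = 175.646 - 177.58 = -1.9340
|e| = 1.9340
ratio = |e| / MPE = 1.9340 / 4.22
ratio = 0.4583

0.4583


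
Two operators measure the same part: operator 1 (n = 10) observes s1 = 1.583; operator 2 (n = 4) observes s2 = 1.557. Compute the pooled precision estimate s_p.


s_p = sqrt(((n1-1)*s1^2 + (n2-1)*s2^2) / (n1+n2-2))
numerator = (10-1)*1.583^2 + (4-1)*1.557^2 = 22.553001 + 7.272747 = 29.825748
denominator = 10 + 4 - 2 = 12
s_p^2 = 29.825748 / 12 = 2.485479
s_p = sqrt(2.485479) = 1.5765

1.5765


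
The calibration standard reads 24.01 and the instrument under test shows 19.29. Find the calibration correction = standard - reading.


Correction = standard - reading
= 24.01 - 19.29
= 4.7200

4.7200


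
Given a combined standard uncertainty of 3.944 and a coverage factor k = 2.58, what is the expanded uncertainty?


U = k * uc
U = 2.58 * 3.944
U = 10.1755

10.1755


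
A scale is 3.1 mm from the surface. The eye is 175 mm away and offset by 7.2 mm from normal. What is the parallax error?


error = h * offset / d
= 3.1 * 7.2 / 175
= 0.1275

0.1275


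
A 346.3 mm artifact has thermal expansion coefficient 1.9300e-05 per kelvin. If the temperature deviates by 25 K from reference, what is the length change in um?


dL = L * alpha * dT
= 346.3 * 1.9300e-05 * 25
= 0.1670898 mm
dL_um = 0.1670898 * 1000 = 167.0898 um

167.0898


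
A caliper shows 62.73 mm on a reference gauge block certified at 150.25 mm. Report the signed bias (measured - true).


Systematic error = measured - true
= 62.73 - 150.25
= -87.5200

-87.5200


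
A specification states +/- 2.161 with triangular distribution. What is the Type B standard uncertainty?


u_B = half_width / sqrt(6)
u_B = 2.161 / 2.4494897
u_B = 0.8822

0.8822


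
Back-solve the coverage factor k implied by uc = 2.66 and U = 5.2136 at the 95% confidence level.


k = U / uc
k = 5.2136 / 2.66
k = 1.96

1.96


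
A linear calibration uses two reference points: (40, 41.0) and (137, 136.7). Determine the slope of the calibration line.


slope = (y2 - y1) / (x2 - x1)
= (136.7 - 41.0) / (137 - 40)
= 95.7000 / 97
= 0.9866

0.9866


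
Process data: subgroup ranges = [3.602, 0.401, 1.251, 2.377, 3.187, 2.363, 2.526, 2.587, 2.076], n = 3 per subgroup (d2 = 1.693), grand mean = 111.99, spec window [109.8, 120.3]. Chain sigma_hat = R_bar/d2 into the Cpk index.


R_bar = (3.602 + 0.401 + 1.251 + 2.377 + 3.187 + 2.363 + 2.526 + 2.587 + 2.076) / 9 = 2.2633333
sigma = R_bar / d2 = 2.2633333 / 1.693 = 1.3368773
Cp = (USL - LSL)/(6*sigma) = (120.3 - 109.8)/(6*1.3368773) = 1.3090
Cpu = (120.3 - 111.99)/(3*1.3368773) = 2.0720
Cpl = (111.99 - 109.8)/(3*1.3368773) = 0.5460
Cpk = min(Cpu, Cpl) = 0.5460

0.5460


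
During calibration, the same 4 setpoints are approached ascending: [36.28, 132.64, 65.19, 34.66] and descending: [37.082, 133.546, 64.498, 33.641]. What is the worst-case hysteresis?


|36.28 - 37.082| = 0.8020
|132.64 - 133.546| = 0.9060
|65.19 - 64.498| = 0.6920
|34.66 - 33.641| = 1.0190
hysteresis = max(diffs) = 1.0190

1.0190


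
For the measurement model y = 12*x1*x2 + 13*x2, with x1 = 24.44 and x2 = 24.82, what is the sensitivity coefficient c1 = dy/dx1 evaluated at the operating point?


y = 12*x1*x2 + 13*x2
dy/dx1 = 12*x2
Evaluate at x2 = 24.82: c1 = 12 * 24.82
c1 = 297.8400

297.8400


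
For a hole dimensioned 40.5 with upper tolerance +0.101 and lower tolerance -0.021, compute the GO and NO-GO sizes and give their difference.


GO = nominal - lower_tol (smallest hole = maximum material condition)
GO = 40.5 - 0.021 = 40.479
NO-GO = nominal + upper_tol (largest hole = least material condition)
NO-GO = 40.5 + 0.101 = 40.601
spread = NO-GO - GO = 40.601 - 40.479 = 0.1220

0.1220


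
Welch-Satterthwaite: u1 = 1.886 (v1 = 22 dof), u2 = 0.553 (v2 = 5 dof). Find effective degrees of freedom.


uc = sqrt(u1^2 + u2^2) = sqrt(1.886^2 + 0.553^2) = 1.965402
v_eff = uc^4 / (u1^4/v1 + u2^4/v2)
= 1.965402^4 / (1.886^4/22 + 0.553^4/5)
= 14.921263 / 0.59380476
v_eff = 25.1282

25.1282


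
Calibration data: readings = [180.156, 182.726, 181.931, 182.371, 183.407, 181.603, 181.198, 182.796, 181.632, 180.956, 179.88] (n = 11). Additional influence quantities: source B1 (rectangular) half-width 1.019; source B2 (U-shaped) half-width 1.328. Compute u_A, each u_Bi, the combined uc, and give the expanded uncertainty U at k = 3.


mean = (180.156 + 182.726 + 181.931 + 182.371 + 183.407 + 181.603 + 181.198 + 182.796 + 181.632 + 180.956 + 179.88) / 11 = 181.696
s = sqrt(sum((x - mean)^2)/(n-1)) = 1.1039509
u_A = s / sqrt(n) = 1.1039509 / sqrt(11) = 0.33285372
u_B1 = 1.019 / sqrt(3) = 0.58831992
u_B2 = 1.328 / sqrt(2) = 0.93903781
uc = sqrt(0.33285372^2 + 0.58831992^2 + 0.93903781^2) = 1.1570237
U = k * uc = 3 * 1.1570237
U = 3.4711

3.4711


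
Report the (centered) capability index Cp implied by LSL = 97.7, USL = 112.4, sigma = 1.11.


Cp = (USL - LSL) / (6 * sigma)
= (112.4 - 97.7) / (6 * 1.11)
= 14.7000 / 6.6600
= 2.2072

2.2072


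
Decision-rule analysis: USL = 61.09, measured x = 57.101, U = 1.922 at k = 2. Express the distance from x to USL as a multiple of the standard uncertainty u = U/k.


u = U / k = 1.922 / 2 = 0.961
margin = |USL - x| = |61.09 - 57.101| = 3.989
z = margin / u = 3.989 / 0.961
z = 4.1509

4.1509


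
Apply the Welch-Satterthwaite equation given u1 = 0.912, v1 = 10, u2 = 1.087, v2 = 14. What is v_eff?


uc = sqrt(u1^2 + u2^2) = sqrt(0.912^2 + 1.087^2) = 1.4189126
v_eff = uc^4 / (u1^4/v1 + u2^4/v2)
= 1.4189126^4 / (0.912^4/10 + 1.087^4/14)
= 4.0534291 / 0.16890162
v_eff = 23.9988

23.9988


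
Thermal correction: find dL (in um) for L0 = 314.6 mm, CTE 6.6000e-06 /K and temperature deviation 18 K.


dL = L * alpha * dT
= 314.6 * 6.6000e-06 * 18
= 0.0373745 mm
dL_um = 0.0373745 * 1000 = 37.3745 um

37.3745


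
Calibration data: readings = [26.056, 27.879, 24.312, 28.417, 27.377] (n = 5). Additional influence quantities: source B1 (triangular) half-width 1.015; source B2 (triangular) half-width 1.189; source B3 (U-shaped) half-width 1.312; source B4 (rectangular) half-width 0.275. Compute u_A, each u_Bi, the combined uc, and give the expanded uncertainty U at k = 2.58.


mean = (26.056 + 27.879 + 24.312 + 28.417 + 27.377) / 5 = 26.8082
s = sqrt(sum((x - mean)^2)/(n-1)) = 1.6473617
u_A = s / sqrt(n) = 1.6473617 / sqrt(5) = 0.73672255
u_B1 = 1.015 / sqrt(6) = 0.41437201
u_B2 = 1.189 / sqrt(6) = 0.48540722
u_B3 = 1.312 / sqrt(2) = 0.9277241
u_B4 = 0.275 / sqrt(3) = 0.15877132
uc = sqrt(0.73672255^2 + 0.41437201^2 + 0.48540722^2 + 0.9277241^2 + 0.15877132^2) = 1.3549778
U = k * uc = 2.58 * 1.3549778
U = 3.4958

3.4958


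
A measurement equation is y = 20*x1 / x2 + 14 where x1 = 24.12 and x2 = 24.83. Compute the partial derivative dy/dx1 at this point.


y = 20*x1 / x2 + 14
dy/dx1 = 20/x2
Evaluate at x2 = 24.83: c1 = 20 / 24.83
c1 = 0.8055

0.8055


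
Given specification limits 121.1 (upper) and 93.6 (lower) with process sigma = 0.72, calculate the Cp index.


Cp = (USL - LSL) / (6 * sigma)
= (121.1 - 93.6) / (6 * 0.72)
= 27.5000 / 4.3200
= 6.3657

6.3657


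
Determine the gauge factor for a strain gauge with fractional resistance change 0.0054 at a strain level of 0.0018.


GF = (dR/R) / epsilon
= 0.0054 / 0.0018
= 3.0000

3.0000


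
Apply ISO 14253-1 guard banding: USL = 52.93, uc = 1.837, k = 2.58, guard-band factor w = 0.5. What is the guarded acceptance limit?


U = k * uc = 2.58 * 1.837 = 4.73946
guard band g = w * U = 0.5 * 4.73946 = 2.36973
AL = USL - g = 52.93 - 2.36973
AL = 50.5603

50.5603


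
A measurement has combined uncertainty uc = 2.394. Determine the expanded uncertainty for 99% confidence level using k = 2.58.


U = k * uc
U = 2.58 * 2.394
U = 6.1765

6.1765


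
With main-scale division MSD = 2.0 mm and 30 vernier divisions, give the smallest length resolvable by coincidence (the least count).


LC = MSD / n_div
= 2.0 / 30
= 0.0667

0.0667


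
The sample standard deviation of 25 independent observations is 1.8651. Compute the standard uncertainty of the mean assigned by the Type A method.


u_A = s / sqrt(n)
u_A = 1.8651 / sqrt(25)
u_A = 1.8651 / 5
u_A = 0.3730

0.3730


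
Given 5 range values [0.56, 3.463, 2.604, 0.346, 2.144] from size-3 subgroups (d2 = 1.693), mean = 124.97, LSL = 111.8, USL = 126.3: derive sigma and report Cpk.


R_bar = (0.56 + 3.463 + 2.604 + 0.346 + 2.144) / 5 = 1.8234
sigma = R_bar / d2 = 1.8234 / 1.693 = 1.077023
Cp = (USL - LSL)/(6*sigma) = (126.3 - 111.8)/(6*1.077023) = 2.2438
Cpu = (126.3 - 124.97)/(3*1.077023) = 0.4116
Cpl = (124.97 - 111.8)/(3*1.077023) = 4.0761
Cpk = min(Cpu, Cpl) = 0.4116

0.4116


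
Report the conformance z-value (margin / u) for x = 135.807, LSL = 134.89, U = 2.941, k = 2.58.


u = U / k = 2.941 / 2.58 = 1.1399225
margin = |LSL - x| = |134.89 - 135.807| = 0.917
z = margin / u = 0.917 / 1.1399225
z = 0.8044

0.8044


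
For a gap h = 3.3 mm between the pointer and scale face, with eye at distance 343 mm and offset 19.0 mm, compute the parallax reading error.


error = h * offset / d
= 3.3 * 19.0 / 343
= 0.1828

0.1828


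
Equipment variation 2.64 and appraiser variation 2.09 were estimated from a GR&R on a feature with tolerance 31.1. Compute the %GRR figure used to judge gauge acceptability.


GRR = sqrt(EV^2 + AV^2) = sqrt(2.64^2 + 2.09^2) = 3.3671501
%GRR = GRR / tol * 100 = 3.3671501 / 31.1 * 100
%GRR = 10.8268

10.8268


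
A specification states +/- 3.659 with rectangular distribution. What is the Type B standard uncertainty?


u_B = half_width / sqrt(3)
u_B = 3.659 / 1.7320508
u_B = 2.1125

2.1125


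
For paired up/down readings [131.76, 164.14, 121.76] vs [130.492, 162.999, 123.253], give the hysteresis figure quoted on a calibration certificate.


|131.76 - 130.492| = 1.2680
|164.14 - 162.999| = 1.1410
|121.76 - 123.253| = 1.4930
hysteresis = max(diffs) = 1.4930

1.4930


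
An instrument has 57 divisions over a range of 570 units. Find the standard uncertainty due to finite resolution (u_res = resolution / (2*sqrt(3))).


resolution = range / divisions
resolution = 570 / 57 = 10
u_res = resolution / (2*sqrt(3))
u_res = 10 / 3.4641016
u_res = 2.8868

2.8868


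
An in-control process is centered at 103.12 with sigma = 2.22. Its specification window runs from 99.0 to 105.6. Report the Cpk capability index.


Cpu = (USL - mean) / (3*sigma) = (105.6 - 103.12) / (3*2.22) = 0.3724
Cpl = (mean - LSL) / (3*sigma) = (103.12 - 99.0) / (3*2.22) = 0.6186
Cpk = min(Cpu, Cpl) = 0.3724

0.3724


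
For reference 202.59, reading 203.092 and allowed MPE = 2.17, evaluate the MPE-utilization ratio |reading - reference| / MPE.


e = indication - reference = 203.092 - 202.59 = 0.5020
|e| = 0.5020
ratio = |e| / MPE = 0.5020 / 2.17
ratio = 0.2313

0.2313


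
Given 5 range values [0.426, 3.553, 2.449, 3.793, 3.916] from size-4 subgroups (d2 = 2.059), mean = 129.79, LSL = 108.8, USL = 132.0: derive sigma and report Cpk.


R_bar = (0.426 + 3.553 + 2.449 + 3.793 + 3.916) / 5 = 2.8274
sigma = R_bar / d2 = 2.8274 / 2.059 = 1.3731909
Cp = (USL - LSL)/(6*sigma) = (132.0 - 108.8)/(6*1.3731909) = 2.8158
Cpu = (132.0 - 129.79)/(3*1.3731909) = 0.5365
Cpl = (129.79 - 108.8)/(3*1.3731909) = 5.0952
Cpk = min(Cpu, Cpl) = 0.5365

0.5365


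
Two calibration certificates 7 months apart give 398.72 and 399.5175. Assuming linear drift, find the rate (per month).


rate = (v2 - v1) / months
= (399.5175 - 398.72) / 7
= 0.7975 / 7
= 0.1139

0.1139


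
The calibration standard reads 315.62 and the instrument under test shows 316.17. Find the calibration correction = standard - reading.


Correction = standard - reading
= 315.62 - 316.17
= -0.5500

-0.5500


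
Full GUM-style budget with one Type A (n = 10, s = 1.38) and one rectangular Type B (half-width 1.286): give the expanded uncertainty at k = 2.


u_A = s / sqrt(n) = 1.38 / sqrt(10) = 0.43639432
u_B = half_width / sqrt(3) = 1.286 / sqrt(3) = 0.74247245
uc = sqrt(u_A^2 + u_B^2) = sqrt(0.43639432^2 + 0.74247245^2) = 0.86122317
U = k * uc = 2 * 0.86122317
U = 1.7224

1.7224


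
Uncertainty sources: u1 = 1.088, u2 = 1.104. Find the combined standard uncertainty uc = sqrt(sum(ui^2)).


uc = sqrt(1.088^2 + 1.104^2)
uc = sqrt(2.40256)
uc = 1.5500

1.5500


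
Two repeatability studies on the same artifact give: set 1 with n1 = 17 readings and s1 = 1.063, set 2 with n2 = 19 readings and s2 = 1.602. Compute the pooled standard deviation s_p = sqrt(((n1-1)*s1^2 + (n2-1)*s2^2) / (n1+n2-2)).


s_p = sqrt(((n1-1)*s1^2 + (n2-1)*s2^2) / (n1+n2-2))
numerator = (17-1)*1.063^2 + (19-1)*1.602^2 = 18.079504 + 46.195272 = 64.274776
denominator = 17 + 19 - 2 = 34
s_p^2 = 64.274776 / 34 = 1.8904346
s_p = sqrt(1.8904346) = 1.3749

1.3749
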